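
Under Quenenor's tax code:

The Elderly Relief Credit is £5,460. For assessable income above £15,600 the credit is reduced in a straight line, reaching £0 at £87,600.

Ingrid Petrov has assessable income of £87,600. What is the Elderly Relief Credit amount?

£0

Elderly Relief Credit: £87,600 is at or above £87,600, so the credit is £0.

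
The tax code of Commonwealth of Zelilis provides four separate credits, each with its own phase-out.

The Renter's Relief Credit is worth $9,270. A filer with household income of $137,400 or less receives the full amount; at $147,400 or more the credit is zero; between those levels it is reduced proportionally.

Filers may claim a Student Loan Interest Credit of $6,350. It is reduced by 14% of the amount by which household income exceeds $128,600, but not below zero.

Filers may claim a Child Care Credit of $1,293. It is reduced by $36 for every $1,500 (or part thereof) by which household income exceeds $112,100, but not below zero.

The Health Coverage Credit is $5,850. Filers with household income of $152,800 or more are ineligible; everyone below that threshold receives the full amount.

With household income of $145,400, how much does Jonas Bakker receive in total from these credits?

$12,167

Renter's Relief Credit: $145,400 is $8,000 into a $10,000 phase-out range, leaving 2,000/10,000 of the credit: $9,270 × 2,000/10,000 = $1,854.
Student Loan Interest Credit: 14% of the $16,800 excess over $128,600 is $2,352; credit = $6,350 − $2,352 = $3,998.
Child Care Credit: income exceeds $112,100 by $33,300, which is 23 full-or-partial $1,500 increments; reduction = 23 × $36 = $828, leaving $465.
Health Coverage Credit: $145,400 is below the $152,800 cutoff, so the full $5,850 applies.
Total: $1,854 + $3,998 + $465 + $5,850 = $12,167.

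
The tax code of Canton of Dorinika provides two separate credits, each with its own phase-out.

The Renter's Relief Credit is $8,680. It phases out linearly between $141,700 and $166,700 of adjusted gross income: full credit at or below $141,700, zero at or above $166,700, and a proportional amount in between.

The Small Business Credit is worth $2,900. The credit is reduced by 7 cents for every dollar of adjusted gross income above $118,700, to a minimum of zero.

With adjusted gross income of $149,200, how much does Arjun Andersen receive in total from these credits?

Renter's Relief Credit: $149,200 is $7,500 into a $25,000 phase-out range, leaving 17,500/25,000 of the credit: $8,680 × 17,500/25,000 = $6,076.
Small Business Credit: 7% of the $30,500 excess over $118,700 is $2,135; credit = $2,900 − $2,135 = $765.
Total: $6,076 + $765 = $6,841.

$6,841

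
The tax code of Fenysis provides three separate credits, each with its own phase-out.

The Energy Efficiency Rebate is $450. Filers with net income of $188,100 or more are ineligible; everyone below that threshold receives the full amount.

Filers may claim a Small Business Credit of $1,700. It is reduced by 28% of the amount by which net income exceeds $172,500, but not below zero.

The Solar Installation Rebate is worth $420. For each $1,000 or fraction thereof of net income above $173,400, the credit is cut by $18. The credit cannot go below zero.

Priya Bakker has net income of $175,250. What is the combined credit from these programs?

$1,764

Energy Efficiency Rebate: $175,250 is below the $188,100 cutoff, so the full $450 applies.
Small Business Credit: 28% of the $2,750 excess over $172,500 is $770; credit = $1,700 − $770 = $930.
Solar Installation Rebate: income exceeds $173,400 by $1,850, which is 2 full-or-partial $1,000 increments; reduction = 2 × $18 = $36, leaving $384.
Total: $450 + $930 + $384 = $1,764.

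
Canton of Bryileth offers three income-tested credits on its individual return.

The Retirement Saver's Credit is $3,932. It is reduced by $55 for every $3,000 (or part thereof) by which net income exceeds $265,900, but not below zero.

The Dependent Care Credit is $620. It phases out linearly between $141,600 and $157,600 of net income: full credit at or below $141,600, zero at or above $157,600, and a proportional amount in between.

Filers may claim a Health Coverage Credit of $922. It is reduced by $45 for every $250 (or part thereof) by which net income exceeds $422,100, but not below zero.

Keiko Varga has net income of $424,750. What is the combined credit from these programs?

$1,444

Retirement Saver's Credit: income exceeds $265,900 by $158,850, which is 53 full-or-partial $3,000 increments; reduction = 53 × $55 = $2,915, leaving $1,017.
Dependent Care Credit: $424,750 is at or above $157,600, so the credit is $0.
Health Coverage Credit: income exceeds $422,100 by $2,650, which is 11 full-or-partial $250 increments; reduction = 11 × $45 = $495, leaving $427.
Total: $1,017 + $0 + $427 = $1,444.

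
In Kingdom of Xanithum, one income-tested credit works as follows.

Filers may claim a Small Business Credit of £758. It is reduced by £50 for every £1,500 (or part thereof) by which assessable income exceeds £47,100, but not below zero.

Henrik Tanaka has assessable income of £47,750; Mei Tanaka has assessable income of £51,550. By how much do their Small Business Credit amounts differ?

Henrik (£47,750): Small Business Credit: income exceeds £47,100 by £650, which is 1 full-or-partial £1,500 increment; reduction = 1 × £50 = £50, leaving £708.
Mei (£51,550): Small Business Credit: income exceeds £47,100 by £4,450, which is 3 full-or-partial £1,500 increments; reduction = 3 × £50 = £150, leaving £608.
Difference: |£708 − £608| = £100.

£100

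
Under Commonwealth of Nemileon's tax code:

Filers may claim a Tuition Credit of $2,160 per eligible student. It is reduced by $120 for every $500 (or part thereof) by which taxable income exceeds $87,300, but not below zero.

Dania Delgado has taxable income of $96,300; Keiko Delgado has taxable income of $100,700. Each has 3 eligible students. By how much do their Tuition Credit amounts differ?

Dania ($96,300): Tuition Credit: base = 3 × $2,160 = $6,480. income exceeds $87,300 by $9,000, which is 18 full-or-partial $500 increments; reduction = 18 × $120 = $2,160, leaving $4,320.
Keiko ($100,700): Tuition Credit: base = 3 × $2,160 = $6,480. income exceeds $87,300 by $13,400, which is 27 full-or-partial $500 increments; reduction = 27 × $120 = $3,240, leaving $3,240.
Difference: |$4,320 − $3,240| = $1,080.

$1,080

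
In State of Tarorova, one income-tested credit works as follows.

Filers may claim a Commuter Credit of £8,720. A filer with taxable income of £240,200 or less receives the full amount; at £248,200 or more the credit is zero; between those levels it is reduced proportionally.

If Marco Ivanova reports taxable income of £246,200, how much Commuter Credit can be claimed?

£2,180

Commuter Credit: £246,200 is £6,000 into a £8,000 phase-out range, leaving 2,000/8,000 of the credit: £8,720 × 2,000/8,000 = £2,180.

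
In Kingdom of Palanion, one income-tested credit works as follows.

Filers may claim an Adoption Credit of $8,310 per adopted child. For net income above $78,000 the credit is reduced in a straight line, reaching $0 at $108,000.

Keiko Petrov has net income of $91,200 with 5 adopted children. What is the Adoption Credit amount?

$23,268

Adoption Credit: base = 5 × $8,310 = $41,550. $91,200 is $13,200 into a $30,000 phase-out range, leaving 16,800/30,000 of the credit: $41,550 × 16,800/30,000 = $23,268.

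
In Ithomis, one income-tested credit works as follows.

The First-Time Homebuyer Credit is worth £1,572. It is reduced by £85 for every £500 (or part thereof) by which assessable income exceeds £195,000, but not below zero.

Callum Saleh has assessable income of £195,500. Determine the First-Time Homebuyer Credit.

First-Time Homebuyer Credit: income exceeds £195,000 by £500, which is 1 full-or-partial £500 increment; reduction = 1 × £85 = £85, leaving £1,487.

£1,487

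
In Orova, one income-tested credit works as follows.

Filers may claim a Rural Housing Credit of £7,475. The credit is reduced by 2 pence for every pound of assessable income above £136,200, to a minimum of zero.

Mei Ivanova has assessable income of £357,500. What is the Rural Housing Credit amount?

£3,049

Rural Housing Credit: 2% of the £221,300 excess over £136,200 is £4,426; credit = £7,475 − £4,426 = £3,049.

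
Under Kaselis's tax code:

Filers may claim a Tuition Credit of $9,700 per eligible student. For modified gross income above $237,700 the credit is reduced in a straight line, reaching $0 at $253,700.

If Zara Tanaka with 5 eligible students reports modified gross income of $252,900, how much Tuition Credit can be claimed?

Tuition Credit: base = 5 × $9,700 = $48,500. $252,900 is $15,200 into a $16,000 phase-out range, leaving 800/16,000 of the credit: $48,500 × 800/16,000 = $2,425.

$2,425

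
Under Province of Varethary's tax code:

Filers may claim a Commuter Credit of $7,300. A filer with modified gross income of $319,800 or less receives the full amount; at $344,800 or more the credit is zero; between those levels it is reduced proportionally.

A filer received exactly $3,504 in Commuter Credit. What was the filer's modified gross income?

$3,504 is 3,504/7,300 of the full $7,300, so 3,796/7,300 of the $25,000 range has been used: income = $319,800 + $25,000 × 3,796/7,300 = $332,800.

$332,800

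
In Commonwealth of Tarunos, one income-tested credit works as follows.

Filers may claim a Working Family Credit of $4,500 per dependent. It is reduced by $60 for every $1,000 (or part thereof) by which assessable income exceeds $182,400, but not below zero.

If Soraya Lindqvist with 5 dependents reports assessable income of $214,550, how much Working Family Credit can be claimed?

$20,520

Working Family Credit: base = 5 × $4,500 = $22,500. income exceeds $182,400 by $32,150, which is 33 full-or-partial $1,000 increments; reduction = 33 × $60 = $1,980, leaving $20,520.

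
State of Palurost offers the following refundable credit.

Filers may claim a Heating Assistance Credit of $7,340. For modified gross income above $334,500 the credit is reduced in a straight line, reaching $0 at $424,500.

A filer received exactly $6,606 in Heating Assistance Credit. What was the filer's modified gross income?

$6,606 is 6,606/7,340 of the full $7,340, so 734/7,340 of the $90,000 range has been used: income = $334,500 + $90,000 × 734/7,340 = $343,500.

$343,500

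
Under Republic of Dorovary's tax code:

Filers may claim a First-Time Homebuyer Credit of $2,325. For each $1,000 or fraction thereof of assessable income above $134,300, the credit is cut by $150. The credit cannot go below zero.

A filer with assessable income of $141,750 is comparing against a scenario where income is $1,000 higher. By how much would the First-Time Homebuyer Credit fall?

$150

At $141,750 — income exceeds $134,300 by $7,450, which is 8 full-or-partial $1,000 increments; reduction = 8 × $150 = $1,200, leaving $1,125.
At $142,750 — income exceeds $134,300 by $8,450, which is 9 full-or-partial $1,000 increments; reduction = 9 × $150 = $1,350, leaving $975.
Lost: $1,125 − $975 = $150.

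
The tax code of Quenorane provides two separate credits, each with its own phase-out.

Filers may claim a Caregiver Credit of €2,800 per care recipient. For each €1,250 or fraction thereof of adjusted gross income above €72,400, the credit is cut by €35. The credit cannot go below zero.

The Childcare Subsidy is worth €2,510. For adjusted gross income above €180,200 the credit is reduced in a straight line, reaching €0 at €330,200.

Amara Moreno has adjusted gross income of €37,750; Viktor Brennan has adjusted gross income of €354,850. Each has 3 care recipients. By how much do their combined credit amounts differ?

€10,420

Amara (€37,750): Caregiver Credit: base = 3 × €2,800 = €8,400. €37,750 is at or below the €72,400 threshold, so the full €8,400 applies. Childcare Subsidy: €37,750 is at or below the €180,200 threshold, so the full €2,510 applies. total €8,400 + €2,510 = €10,910
Viktor (€354,850): Caregiver Credit: base = 3 × €2,800 = €8,400. income exceeds €72,400 by €282,450, which is 226 full-or-partial €1,250 increments; reduction = 226 × €35 = €7,910, leaving €490. Childcare Subsidy: €354,850 is at or above €330,200, so the credit is €0. total €490 + €0 = €490
Difference: |€10,910 − €490| = €10,420.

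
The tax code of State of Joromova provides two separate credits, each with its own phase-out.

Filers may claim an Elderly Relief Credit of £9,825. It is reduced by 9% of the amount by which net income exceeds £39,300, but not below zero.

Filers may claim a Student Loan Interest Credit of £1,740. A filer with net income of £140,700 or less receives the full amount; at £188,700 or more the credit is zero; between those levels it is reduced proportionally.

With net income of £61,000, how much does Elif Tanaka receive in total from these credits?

£9,612

Elderly Relief Credit: 9% of the £21,700 excess over £39,300 is £1,953; credit = £9,825 − £1,953 = £7,872.
Student Loan Interest Credit: £61,000 is at or below the £140,700 threshold, so the full £1,740 applies.
Total: £7,872 + £1,740 = £9,612.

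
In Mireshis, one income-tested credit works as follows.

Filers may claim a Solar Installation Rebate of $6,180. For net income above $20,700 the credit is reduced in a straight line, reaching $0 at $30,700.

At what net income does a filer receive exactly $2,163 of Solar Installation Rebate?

$27,200

$2,163 is 2,163/6,180 of the full $6,180, so 4,017/6,180 of the $10,000 range has been used: income = $20,700 + $10,000 × 4,017/6,180 = $27,200.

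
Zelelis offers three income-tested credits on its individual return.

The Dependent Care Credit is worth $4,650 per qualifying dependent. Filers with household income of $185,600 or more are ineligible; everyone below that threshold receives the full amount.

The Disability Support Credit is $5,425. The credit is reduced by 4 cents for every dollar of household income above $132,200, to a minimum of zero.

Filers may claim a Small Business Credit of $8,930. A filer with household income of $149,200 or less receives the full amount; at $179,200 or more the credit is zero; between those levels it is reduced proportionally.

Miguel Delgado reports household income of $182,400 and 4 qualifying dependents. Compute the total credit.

$22,017

Dependent Care Credit: base = 4 × $4,650 = $18,600. $182,400 is below the $185,600 cutoff, so the full $18,600 applies.
Disability Support Credit: 4% of the $50,200 excess over $132,200 is $2,008; credit = $5,425 − $2,008 = $3,417.
Small Business Credit: $182,400 is at or above $179,200, so the credit is $0.
Total: $18,600 + $3,417 + $0 = $22,017.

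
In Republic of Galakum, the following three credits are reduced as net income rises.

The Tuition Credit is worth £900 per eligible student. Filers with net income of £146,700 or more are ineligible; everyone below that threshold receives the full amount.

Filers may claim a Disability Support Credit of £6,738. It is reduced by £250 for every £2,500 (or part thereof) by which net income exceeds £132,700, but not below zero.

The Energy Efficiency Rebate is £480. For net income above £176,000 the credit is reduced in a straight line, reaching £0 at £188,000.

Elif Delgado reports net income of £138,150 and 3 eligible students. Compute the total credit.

£9,168

Tuition Credit: base = 3 × £900 = £2,700. £138,150 is below the £146,700 cutoff, so the full £2,700 applies.
Disability Support Credit: income exceeds £132,700 by £5,450, which is 3 full-or-partial £2,500 increments; reduction = 3 × £250 = £750, leaving £5,988.
Energy Efficiency Rebate: £138,150 is at or below the £176,000 threshold, so the full £480 applies.
Total: £2,700 + £5,988 + £480 = £9,168.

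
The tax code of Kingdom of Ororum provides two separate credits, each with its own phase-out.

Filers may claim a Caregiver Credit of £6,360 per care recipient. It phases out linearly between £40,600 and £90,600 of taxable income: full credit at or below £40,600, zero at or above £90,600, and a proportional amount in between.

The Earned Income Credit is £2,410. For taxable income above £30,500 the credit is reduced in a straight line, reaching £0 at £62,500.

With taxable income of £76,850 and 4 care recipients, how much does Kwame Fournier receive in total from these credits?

£6,996

Caregiver Credit: base = 4 × £6,360 = £25,440. £76,850 is £36,250 into a £50,000 phase-out range, leaving 13,750/50,000 of the credit: £25,440 × 13,750/50,000 = £6,996.
Earned Income Credit: £76,850 is at or above £62,500, so the credit is £0.
Total: £6,996 + £0 = £6,996.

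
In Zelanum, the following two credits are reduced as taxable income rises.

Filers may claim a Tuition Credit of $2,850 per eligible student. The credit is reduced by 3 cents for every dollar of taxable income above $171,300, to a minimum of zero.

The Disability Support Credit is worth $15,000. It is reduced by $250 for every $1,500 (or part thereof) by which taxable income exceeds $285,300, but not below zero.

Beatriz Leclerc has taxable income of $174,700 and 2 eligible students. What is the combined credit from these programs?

$20,598

Tuition Credit: base = 2 × $2,850 = $5,700. 3% of the $3,400 excess over $171,300 is $102; credit = $5,700 − $102 = $5,598.
Disability Support Credit: $174,700 is at or below the $285,300 threshold, so the full $15,000 applies.
Total: $5,598 + $15,000 = $20,598.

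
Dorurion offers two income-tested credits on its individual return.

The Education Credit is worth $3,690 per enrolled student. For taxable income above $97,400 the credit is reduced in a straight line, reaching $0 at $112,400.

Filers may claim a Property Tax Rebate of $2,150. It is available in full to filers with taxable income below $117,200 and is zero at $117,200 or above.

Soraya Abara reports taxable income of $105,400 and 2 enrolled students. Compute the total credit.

$5,594

Education Credit: base = 2 × $3,690 = $7,380. $105,400 is $8,000 into a $15,000 phase-out range, leaving 7,000/15,000 of the credit: $7,380 × 7,000/15,000 = $3,444.
Property Tax Rebate: $105,400 is below the $117,200 cutoff, so the full $2,150 applies.
Total: $3,444 + $2,150 = $5,594.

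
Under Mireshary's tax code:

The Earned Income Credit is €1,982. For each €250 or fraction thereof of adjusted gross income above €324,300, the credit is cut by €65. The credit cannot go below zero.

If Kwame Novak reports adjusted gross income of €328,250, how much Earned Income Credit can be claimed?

€942

Earned Income Credit: income exceeds €324,300 by €3,950, which is 16 full-or-partial €250 increments; reduction = 16 × €65 = €1,040, leaving €942.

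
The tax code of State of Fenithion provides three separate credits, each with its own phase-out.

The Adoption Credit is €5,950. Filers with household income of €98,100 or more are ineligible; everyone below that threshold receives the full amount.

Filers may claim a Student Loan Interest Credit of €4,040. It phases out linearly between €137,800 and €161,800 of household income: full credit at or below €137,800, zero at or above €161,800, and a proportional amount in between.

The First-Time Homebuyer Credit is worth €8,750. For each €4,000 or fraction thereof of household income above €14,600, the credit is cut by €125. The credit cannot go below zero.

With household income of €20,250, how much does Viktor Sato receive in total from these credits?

€18,490

Adoption Credit: €20,250 is below the €98,100 cutoff, so the full €5,950 applies.
Student Loan Interest Credit: €20,250 is at or below the €137,800 threshold, so the full €4,040 applies.
First-Time Homebuyer Credit: income exceeds €14,600 by €5,650, which is 2 full-or-partial €4,000 increments; reduction = 2 × €125 = €250, leaving €8,500.
Total: €5,950 + €4,040 + €8,500 = €18,490.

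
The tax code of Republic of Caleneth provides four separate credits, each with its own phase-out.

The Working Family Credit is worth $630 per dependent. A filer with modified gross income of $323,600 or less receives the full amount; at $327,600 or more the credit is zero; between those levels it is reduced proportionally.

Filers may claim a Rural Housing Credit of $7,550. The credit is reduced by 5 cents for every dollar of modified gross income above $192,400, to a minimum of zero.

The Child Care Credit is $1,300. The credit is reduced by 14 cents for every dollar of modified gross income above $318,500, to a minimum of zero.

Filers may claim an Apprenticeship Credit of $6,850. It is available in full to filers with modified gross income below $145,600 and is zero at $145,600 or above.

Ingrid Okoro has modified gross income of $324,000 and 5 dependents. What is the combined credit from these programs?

$4,335

Working Family Credit: base = 5 × $630 = $3,150. $324,000 is $400 into a $4,000 phase-out range, leaving 3,600/4,000 of the credit: $3,150 × 3,600/4,000 = $2,835.
Rural Housing Credit: 5% of the $131,600 excess over $192,400 is $6,580; credit = $7,550 − $6,580 = $970.
Child Care Credit: 14% of the $5,500 excess over $318,500 is $770; credit = $1,300 − $770 = $530.
Apprenticeship Credit: $324,000 meets or exceeds the $145,600 cutoff, so the credit is $0.
Total: $2,835 + $970 + $530 + $0 = $4,335.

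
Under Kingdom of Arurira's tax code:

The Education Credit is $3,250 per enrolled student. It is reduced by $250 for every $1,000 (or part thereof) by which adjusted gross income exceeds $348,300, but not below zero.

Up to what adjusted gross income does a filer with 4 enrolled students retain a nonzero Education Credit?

$399,300

Full credit = 4 × $3,250 = $13,000.
After 51 increments the reduction is 51 × $250 = $12,750, leaving $250; one more increment wipes it out. Increment 51 ends at excess 51 × $1,000 = $51,000, so the highest qualifying income is $348,300 + $51,000 = $399,300.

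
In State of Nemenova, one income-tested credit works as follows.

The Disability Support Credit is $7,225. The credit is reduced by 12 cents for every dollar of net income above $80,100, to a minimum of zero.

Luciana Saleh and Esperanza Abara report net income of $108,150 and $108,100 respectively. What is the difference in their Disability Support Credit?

Luciana ($108,150): Disability Support Credit: 12% of the $28,050 excess over $80,100 is $3,366; credit = $7,225 − $3,366 = $3,859.
Esperanza ($108,100): Disability Support Credit: 12% of the $28,000 excess over $80,100 is $3,360; credit = $7,225 − $3,360 = $3,865.
Difference: |$3,859 − $3,865| = $6.

$6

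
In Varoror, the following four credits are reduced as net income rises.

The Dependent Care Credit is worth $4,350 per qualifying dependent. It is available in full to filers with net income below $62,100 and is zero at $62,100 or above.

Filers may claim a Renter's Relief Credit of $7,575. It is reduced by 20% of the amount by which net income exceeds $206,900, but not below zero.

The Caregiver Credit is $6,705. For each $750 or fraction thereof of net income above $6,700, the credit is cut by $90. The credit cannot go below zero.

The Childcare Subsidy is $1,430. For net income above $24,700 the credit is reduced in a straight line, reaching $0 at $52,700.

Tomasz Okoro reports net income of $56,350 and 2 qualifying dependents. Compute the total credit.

Dependent Care Credit: base = 2 × $4,350 = $8,700. $56,350 is below the $62,100 cutoff, so the full $8,700 applies.
Renter's Relief Credit: $56,350 is at or below the $206,900 threshold, so the full $7,575 applies.
Caregiver Credit: income exceeds $6,700 by $49,650, which is 67 full-or-partial $750 increments; reduction = 67 × $90 = $6,030, leaving $675.
Childcare Subsidy: $56,350 is at or above $52,700, so the credit is $0.
Total: $8,700 + $7,575 + $675 + $0 = $16,950.

$16,950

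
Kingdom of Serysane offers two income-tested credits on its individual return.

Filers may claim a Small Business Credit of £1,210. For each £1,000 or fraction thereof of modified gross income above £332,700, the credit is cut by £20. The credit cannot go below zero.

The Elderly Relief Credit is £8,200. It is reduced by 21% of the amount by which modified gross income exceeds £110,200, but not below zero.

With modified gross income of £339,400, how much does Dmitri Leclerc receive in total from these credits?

£1,070

Small Business Credit: income exceeds £332,700 by £6,700, which is 7 full-or-partial £1,000 increments; reduction = 7 × £20 = £140, leaving £1,070.
Elderly Relief Credit: 21% of the £229,200 excess over £110,200 is £48,132 ≥ base, so the credit is £0.
Total: £1,070 + £0 = £1,070.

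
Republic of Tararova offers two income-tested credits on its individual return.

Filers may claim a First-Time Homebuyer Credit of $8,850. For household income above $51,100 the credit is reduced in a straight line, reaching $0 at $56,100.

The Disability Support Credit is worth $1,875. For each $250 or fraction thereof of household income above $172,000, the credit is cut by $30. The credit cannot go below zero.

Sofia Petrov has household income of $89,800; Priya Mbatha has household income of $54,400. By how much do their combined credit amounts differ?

Sofia ($89,800): First-Time Homebuyer Credit: $89,800 is at or above $56,100, so the credit is $0. Disability Support Credit: $89,800 is at or below the $172,000 threshold, so the full $1,875 applies. total $0 + $1,875 = $1,875
Priya ($54,400): First-Time Homebuyer Credit: $54,400 is $3,300 into a $5,000 phase-out range, leaving 1,700/5,000 of the credit: $8,850 × 1,700/5,000 = $3,009. Disability Support Credit: $54,400 is at or below the $172,000 threshold, so the full $1,875 applies. total $3,009 + $1,875 = $4,884
Difference: |$1,875 − $4,884| = $3,009.

$3,009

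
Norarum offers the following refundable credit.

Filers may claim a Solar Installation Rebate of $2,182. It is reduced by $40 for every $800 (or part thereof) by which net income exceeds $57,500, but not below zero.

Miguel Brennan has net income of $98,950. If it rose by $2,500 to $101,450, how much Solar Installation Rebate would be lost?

At $98,950 — income exceeds $57,500 by $41,450, which is 52 full-or-partial $800 increments; reduction = 52 × $40 = $2,080, leaving $102.
At $101,450 — income exceeds $57,500 by $43,950 → 55 increments × $40 = $2,200 ≥ base, so the credit is $0.
Lost: $102 − $0 = $102.

$102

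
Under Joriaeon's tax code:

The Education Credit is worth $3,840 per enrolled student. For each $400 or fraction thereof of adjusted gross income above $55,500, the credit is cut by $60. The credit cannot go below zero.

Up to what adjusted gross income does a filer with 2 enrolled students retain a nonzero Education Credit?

$106,300

Full credit = 2 × $3,840 = $7,680.
After 127 increments the reduction is 127 × $60 = $7,620, leaving $60; one more increment wipes it out. Increment 127 ends at excess 127 × $400 = $50,800, so the highest qualifying income is $55,500 + $50,800 = $106,300.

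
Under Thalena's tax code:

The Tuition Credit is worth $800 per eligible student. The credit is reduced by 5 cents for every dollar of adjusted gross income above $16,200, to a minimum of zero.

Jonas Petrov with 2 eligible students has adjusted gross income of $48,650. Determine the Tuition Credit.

$0

Tuition Credit: base = 2 × $800 = $1,600. 5% of the $32,450 excess over $16,200 is $1,622.50 ≥ base, so the credit is $0.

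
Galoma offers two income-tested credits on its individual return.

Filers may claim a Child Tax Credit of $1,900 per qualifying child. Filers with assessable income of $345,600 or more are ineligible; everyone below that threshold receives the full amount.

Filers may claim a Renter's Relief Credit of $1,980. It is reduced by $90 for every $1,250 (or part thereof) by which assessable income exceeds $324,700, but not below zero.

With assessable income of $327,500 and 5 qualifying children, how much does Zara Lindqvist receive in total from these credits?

$11,210

Child Tax Credit: base = 5 × $1,900 = $9,500. $327,500 is below the $345,600 cutoff, so the full $9,500 applies.
Renter's Relief Credit: income exceeds $324,700 by $2,800, which is 3 full-or-partial $1,250 increments; reduction = 3 × $90 = $270, leaving $1,710.
Total: $9,500 + $1,710 = $11,210.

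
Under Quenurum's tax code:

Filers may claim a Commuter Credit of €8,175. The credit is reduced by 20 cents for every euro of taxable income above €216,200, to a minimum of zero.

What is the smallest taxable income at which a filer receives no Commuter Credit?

The credit falls by 20% of each euro above €216,200, so it reaches zero when the excess is €8,175 / 20% = €40,875: income = €216,200 + €40,875 = €257,075.

€257,075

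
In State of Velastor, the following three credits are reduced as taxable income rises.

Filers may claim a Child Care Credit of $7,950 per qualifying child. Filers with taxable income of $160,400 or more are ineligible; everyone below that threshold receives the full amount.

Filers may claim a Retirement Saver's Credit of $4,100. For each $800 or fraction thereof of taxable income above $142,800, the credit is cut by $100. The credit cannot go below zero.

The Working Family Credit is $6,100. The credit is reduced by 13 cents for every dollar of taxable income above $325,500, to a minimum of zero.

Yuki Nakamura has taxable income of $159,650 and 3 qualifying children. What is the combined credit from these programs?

Child Care Credit: base = 3 × $7,950 = $23,850. $159,650 is below the $160,400 cutoff, so the full $23,850 applies.
Retirement Saver's Credit: income exceeds $142,800 by $16,850, which is 22 full-or-partial $800 increments; reduction = 22 × $100 = $2,200, leaving $1,900.
Working Family Credit: $159,650 is at or below the $325,500 threshold, so the full $6,100 applies.
Total: $23,850 + $1,900 + $6,100 = $31,850.

$31,850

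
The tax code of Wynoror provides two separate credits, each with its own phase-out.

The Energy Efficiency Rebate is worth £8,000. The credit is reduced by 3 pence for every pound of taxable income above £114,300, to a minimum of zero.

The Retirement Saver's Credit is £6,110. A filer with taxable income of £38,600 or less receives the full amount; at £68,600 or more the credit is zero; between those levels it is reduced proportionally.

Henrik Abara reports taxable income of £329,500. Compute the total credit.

Energy Efficiency Rebate: 3% of the £215,200 excess over £114,300 is £6,456; credit = £8,000 − £6,456 = £1,544.
Retirement Saver's Credit: £329,500 is at or above £68,600, so the credit is £0.
Total: £1,544 + £0 = £1,544.

£1,544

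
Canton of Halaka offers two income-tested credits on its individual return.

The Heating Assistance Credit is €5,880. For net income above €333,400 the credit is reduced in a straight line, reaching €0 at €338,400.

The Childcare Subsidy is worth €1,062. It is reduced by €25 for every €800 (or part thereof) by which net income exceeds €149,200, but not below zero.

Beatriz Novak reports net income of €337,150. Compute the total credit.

€1,470

Heating Assistance Credit: €337,150 is €3,750 into a €5,000 phase-out range, leaving 1,250/5,000 of the credit: €5,880 × 1,250/5,000 = €1,470.
Childcare Subsidy: income exceeds €149,200 by €187,950 → 235 increments × €25 = €5,875 ≥ base, so the credit is €0.
Total: €1,470 + €0 = €1,470.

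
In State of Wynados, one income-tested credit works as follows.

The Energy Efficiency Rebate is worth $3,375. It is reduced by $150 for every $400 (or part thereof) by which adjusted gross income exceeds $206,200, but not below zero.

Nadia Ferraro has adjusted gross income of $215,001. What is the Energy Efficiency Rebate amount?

$0

Energy Efficiency Rebate: income exceeds $206,200 by $8,801 → 23 increments × $150 = $3,450 ≥ base, so the credit is $0.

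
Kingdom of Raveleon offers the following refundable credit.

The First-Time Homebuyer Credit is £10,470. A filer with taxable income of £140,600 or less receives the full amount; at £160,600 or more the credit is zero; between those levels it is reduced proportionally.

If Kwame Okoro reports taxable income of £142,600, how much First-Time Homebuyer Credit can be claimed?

First-Time Homebuyer Credit: £142,600 is £2,000 into a £20,000 phase-out range, leaving 18,000/20,000 of the credit: £10,470 × 18,000/20,000 = £9,423.

£9,423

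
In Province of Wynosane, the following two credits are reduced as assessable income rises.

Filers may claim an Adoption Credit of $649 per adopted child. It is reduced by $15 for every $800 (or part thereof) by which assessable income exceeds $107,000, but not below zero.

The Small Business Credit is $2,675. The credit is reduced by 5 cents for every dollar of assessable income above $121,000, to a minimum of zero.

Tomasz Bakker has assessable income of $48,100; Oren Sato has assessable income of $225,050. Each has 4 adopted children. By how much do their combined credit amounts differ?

Tomasz ($48,100): Adoption Credit: base = 4 × $649 = $2,596. $48,100 is at or below the $107,000 threshold, so the full $2,596 applies. Small Business Credit: $48,100 is at or below the $121,000 threshold, so the full $2,675 applies. total $2,596 + $2,675 = $5,271
Oren ($225,050): Adoption Credit: base = 4 × $649 = $2,596. income exceeds $107,000 by $118,050, which is 148 full-or-partial $800 increments; reduction = 148 × $15 = $2,220, leaving $376. Small Business Credit: 5% of the $104,050 excess over $121,000 is $5,202.50 ≥ base, so the credit is $0. total $376 + $0 = $376
Difference: |$5,271 − $376| = $4,895.

$4,895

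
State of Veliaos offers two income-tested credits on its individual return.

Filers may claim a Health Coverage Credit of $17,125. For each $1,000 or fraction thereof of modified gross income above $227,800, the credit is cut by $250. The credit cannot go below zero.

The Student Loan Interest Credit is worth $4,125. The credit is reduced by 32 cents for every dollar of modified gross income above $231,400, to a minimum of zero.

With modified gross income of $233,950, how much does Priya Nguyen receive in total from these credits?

Health Coverage Credit: income exceeds $227,800 by $6,150, which is 7 full-or-partial $1,000 increments; reduction = 7 × $250 = $1,750, leaving $15,375.
Student Loan Interest Credit: 32% of the $2,550 excess over $231,400 is $816; credit = $4,125 − $816 = $3,309.
Total: $15,375 + $3,309 = $18,684.

$18,684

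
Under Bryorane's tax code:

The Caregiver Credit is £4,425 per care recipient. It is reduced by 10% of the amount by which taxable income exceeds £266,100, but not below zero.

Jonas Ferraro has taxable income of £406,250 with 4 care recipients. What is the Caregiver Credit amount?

£3,685

Caregiver Credit: base = 4 × £4,425 = £17,700. 10% of the £140,150 excess over £266,100 is £14,015; credit = £17,700 − £14,015 = £3,685.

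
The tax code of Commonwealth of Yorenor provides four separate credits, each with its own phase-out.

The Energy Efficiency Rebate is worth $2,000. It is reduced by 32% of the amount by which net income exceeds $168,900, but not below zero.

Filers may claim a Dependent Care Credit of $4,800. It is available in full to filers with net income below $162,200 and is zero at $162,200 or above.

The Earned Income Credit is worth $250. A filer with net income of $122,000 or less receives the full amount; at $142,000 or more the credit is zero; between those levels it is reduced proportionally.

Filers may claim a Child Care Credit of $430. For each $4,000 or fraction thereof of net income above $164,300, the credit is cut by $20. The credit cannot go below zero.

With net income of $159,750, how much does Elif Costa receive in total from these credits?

Energy Efficiency Rebate: $159,750 is at or below the $168,900 threshold, so the full $2,000 applies.
Dependent Care Credit: $159,750 is below the $162,200 cutoff, so the full $4,800 applies.
Earned Income Credit: $159,750 is at or above $142,000, so the credit is $0.
Child Care Credit: $159,750 is at or below the $164,300 threshold, so the full $430 applies.
Total: $2,000 + $4,800 + $0 + $430 = $7,230.

$7,230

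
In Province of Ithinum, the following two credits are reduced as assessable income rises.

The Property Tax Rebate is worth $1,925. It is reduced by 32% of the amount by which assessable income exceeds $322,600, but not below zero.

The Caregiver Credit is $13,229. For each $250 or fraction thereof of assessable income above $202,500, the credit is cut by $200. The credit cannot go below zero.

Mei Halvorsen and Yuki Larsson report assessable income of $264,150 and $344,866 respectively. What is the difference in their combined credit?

$1,925

Mei ($264,150): Property Tax Rebate: $264,150 is at or below the $322,600 threshold, so the full $1,925 applies. Caregiver Credit: income exceeds $202,500 by $61,650 → 247 increments × $200 = $49,400 ≥ base, so the credit is $0. total $1,925 + $0 = $1,925
Yuki ($344,866): Property Tax Rebate: 32% of the $22,266 excess over $322,600 is $7,125.12 ≥ base, so the credit is $0. Caregiver Credit: income exceeds $202,500 by $142,366 → 570 increments × $200 = $114,000 ≥ base, so the credit is $0. total $0 + $0 = $0
Difference: |$1,925 − $0| = $1,925.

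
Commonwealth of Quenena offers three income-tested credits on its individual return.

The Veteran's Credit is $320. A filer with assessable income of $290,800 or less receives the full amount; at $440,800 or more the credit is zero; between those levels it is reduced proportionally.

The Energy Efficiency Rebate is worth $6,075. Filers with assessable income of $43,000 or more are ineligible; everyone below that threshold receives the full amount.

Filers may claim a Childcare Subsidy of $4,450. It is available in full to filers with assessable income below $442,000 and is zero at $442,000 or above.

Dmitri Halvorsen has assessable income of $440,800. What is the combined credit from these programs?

Veteran's Credit: $440,800 is at or above $440,800, so the credit is $0.
Energy Efficiency Rebate: $440,800 meets or exceeds the $43,000 cutoff, so the credit is $0.
Childcare Subsidy: $440,800 is below the $442,000 cutoff, so the full $4,450 applies.
Total: $0 + $0 + $4,450 = $4,450.

$4,450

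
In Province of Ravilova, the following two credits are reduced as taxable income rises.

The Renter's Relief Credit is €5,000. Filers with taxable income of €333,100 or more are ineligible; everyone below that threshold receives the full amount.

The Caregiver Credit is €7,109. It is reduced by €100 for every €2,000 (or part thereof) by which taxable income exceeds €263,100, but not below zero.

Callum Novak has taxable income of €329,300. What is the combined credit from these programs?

Renter's Relief Credit: €329,300 is below the €333,100 cutoff, so the full €5,000 applies.
Caregiver Credit: income exceeds €263,100 by €66,200, which is 34 full-or-partial €2,000 increments; reduction = 34 × €100 = €3,400, leaving €3,709.
Total: €5,000 + €3,709 = €8,709.

€8,709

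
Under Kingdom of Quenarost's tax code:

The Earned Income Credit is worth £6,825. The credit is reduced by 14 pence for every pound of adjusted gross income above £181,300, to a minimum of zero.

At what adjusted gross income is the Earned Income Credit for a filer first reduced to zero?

£230,050

The credit falls by 14% of each pound above £181,300, so it reaches zero when the excess is £6,825 / 14% = £48,750: income = £181,300 + £48,750 = £230,050.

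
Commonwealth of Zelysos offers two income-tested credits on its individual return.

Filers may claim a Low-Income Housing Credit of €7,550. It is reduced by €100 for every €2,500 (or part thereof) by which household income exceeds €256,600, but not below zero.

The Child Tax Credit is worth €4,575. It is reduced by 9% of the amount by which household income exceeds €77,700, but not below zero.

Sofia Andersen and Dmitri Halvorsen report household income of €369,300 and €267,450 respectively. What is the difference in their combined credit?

Sofia (€369,300): Low-Income Housing Credit: income exceeds €256,600 by €112,700, which is 46 full-or-partial €2,500 increments; reduction = 46 × €100 = €4,600, leaving €2,950. Child Tax Credit: 9% of the €291,600 excess over €77,700 is €26,244 ≥ base, so the credit is €0. total €2,950 + €0 = €2,950
Dmitri (€267,450): Low-Income Housing Credit: income exceeds €256,600 by €10,850, which is 5 full-or-partial €2,500 increments; reduction = 5 × €100 = €500, leaving €7,050. Child Tax Credit: 9% of the €189,750 excess over €77,700 is €17,077.50 ≥ base, so the credit is €0. total €7,050 + €0 = €7,050
Difference: |€2,950 − €7,050| = €4,100.

€4,100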